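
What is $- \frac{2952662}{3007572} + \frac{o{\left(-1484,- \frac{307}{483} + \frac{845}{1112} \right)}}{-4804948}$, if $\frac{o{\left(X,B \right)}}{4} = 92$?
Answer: $- \frac{104327162927}{106259022546} \approx -0.98182$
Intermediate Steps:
$o{\left(X,B \right)} = 368$ ($o{\left(X,B \right)} = 4 \cdot 92 = 368$)
$- \frac{2952662}{3007572} + \frac{o{\left(-1484,- \frac{307}{483} + \frac{845}{1112} \right)}}{-4804948} = - \frac{2952662}{3007572} + \frac{368}{-4804948} = \left(-2952662\right) \frac{1}{3007572} + 368 \left(- \frac{1}{4804948}\right) = - \frac{86843}{88458} - \frac{92}{1201237} = - \frac{104327162927}{106259022546}$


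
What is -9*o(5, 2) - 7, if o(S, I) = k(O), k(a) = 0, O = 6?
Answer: -7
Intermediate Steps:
o(S, I) = 0
-9*o(5, 2) - 7 = -9*0 - 7 = 0 - 7 = -7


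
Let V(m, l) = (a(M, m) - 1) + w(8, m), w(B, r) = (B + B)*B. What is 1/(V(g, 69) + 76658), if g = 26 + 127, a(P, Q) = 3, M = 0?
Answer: 1/76788 ≈ 1.3023e-5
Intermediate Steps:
g = 153
w(B, r) = 2*B**2 (w(B, r) = (2*B)*B = 2*B**2)
V(m, l) = 130 (V(m, l) = (3 - 1) + 2*8**2 = 2 + 2*64 = 2 + 128 = 130)
1/(V(g, 69) + 76658) = 1/(130 + 76658) = 1/76788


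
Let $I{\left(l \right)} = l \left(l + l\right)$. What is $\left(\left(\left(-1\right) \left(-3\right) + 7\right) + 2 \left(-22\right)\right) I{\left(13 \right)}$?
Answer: $-11492$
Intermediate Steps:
$I{\left(l \right)} = 2 l^{2}$ ($I{\left(l \right)} = l 2 l = 2 l^{2}$)
$\left(\left(\left(-1\right) \left(-3\right) + 7\right) + 2 \left(-22\right)\right) I{\left(13 \right)} = \left(\left(\left(-1\right) \left(-3\right) + 7\right) + 2 \left(-22\right)\right) 2 \cdot 13^{2} = \left(\left(3 + 7\right) - 44\right) 2 \cdot 169 = \left(10 - 44\right) 338 = \left(-34\right) 338 = -11492$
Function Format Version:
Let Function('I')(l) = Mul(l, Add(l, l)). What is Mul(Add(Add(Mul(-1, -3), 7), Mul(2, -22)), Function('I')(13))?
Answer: -11492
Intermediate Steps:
Function('I')(l) = Mul(2, Pow(l, 2)) (Function('I')(l) = Mul(l, Mul(2, l)) = Mul(2, Pow(l, 2)))
Mul(Add(Add(Mul(-1, -3), 7), Mul(2, -22)), Function('I')(13)) = Mul(Add(Add(Mul(-1, -3), 7), Mul(2, -22)), Mul(2, Pow(13, 2))) = Mul(Add(Add(3, 7), -44), Mul(2, 169)) = Mul(Add(10, -44), 338) = Mul(-34, 338) = -11492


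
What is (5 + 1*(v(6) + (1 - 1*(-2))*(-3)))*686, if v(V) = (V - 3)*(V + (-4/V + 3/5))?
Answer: 47334/5 ≈ 9466.8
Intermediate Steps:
v(V) = (-3 + V)*(⅗ + V - 4/V) (v(V) = (-3 + V)*(V + (-4/V + 3*(⅕))) = (-3 + V)*(V + (-4/V + ⅗)) = (-3 + V)*(V + (⅗ - 4/V)) = (-3 + V)*(⅗ + V - 4/V))
(5 + 1*(v(6) + (1 - 1*(-2))*(-3)))*686 = (5 + 1*((-29/5 + 6² + 12/6 - 12/5*6) + (1 - 1*(-2))*(-3)))*686 = (5 + 1*((-29/5 + 36 + 12*(⅙) - 72/5) + (1 + 2)*(-3)))*686 = (5 + 1*((-29/5 + 36 + 2 - 72/5) + 3*(-3)))*686 = (5 + 1*(89/5 - 9))*686 = (5 + 1*(44/5))*686 = (5 + 44/5)*686 = (69/5)*686 = 47334/5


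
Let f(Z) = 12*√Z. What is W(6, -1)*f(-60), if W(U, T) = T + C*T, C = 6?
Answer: -168*I*√15 ≈ -650.66*I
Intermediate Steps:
W(U, T) = 7*T (W(U, T) = T + 6*T = 7*T)
W(6, -1)*f(-60) = (7*(-1))*(12*√(-60)) = -84*2*I*√15 = -168*I*√15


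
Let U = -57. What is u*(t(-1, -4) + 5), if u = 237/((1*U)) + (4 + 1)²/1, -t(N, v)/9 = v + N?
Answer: 19800/19 ≈ 1042.1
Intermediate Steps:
t(N, v) = -9*N - 9*v (t(N, v) = -9*(v + N) = -9*(N + v) = -9*N - 9*v)
u = 396/19 (u = 237/((1*(-57))) + (4 + 1)²/1 = 237/(-57) + 5²*1 = 237*(-1/57) + 25*1 = -79/19 + 25 = 396/19 ≈ 20.842)
u*(t(-1, -4) + 5) = 396*((-9*(-1) - 9*(-4)) + 5)/19 = 396*((9 + 36) + 5)/19 = 396*(45 + 5)/19 = (396/19)*50 = 19800/19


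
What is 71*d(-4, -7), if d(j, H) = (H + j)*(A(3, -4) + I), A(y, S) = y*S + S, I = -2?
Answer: 14058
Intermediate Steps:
A(y, S) = S + S*y (A(y, S) = S*y + S = S + S*y)
d(j, H) = -18*H - 18*j (d(j, H) = (H + j)*(-4*(1 + 3) - 2) = (H + j)*(-4*4 - 2) = (H + j)*(-16 - 2) = (H + j)*(-18) = -18*H - 18*j)
71*d(-4, -7) = 71*(-18*(-7) - 18*(-4)) = 71*(126 + 72) = 71*198 = 14058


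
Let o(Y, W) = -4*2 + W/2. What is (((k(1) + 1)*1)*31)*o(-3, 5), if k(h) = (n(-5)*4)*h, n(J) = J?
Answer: 6479/2 ≈ 3239.5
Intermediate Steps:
k(h) = -20*h (k(h) = (-5*4)*h = -20*h)
o(Y, W) = -8 + W/2 (o(Y, W) = -8 + W*(½) = -8 + W/2)
(((k(1) + 1)*1)*31)*o(-3, 5) = (((-20*1 + 1)*1)*31)*(-8 + (½)*5) = (((-20 + 1)*1)*31)*(-8 + 5/2) = (-19*1*31)*(-11/2) = -19*31*(-11/2) = -589*(-11/2) = 6479/2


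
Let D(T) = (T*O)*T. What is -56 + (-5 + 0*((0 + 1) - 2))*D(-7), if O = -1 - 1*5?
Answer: 1414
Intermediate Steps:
O = -6 (O = -1 - 5 = -6)
D(T) = -6*T**2 (D(T) = (T*(-6))*T = (-6*T)*T = -6*T**2)
-56 + (-5 + 0*((0 + 1) - 2))*D(-7) = -56 + (-5 + 0*((0 + 1) - 2))*(-6*(-7)**2) = -56 + (-5 + 0*(1 - 2))*(-6*49) = -56 + (-5 + 0*(-1))*(-294) = -56 + (-5 + 0)*(-294) = -56 - 5*(-294) = -56 + 1470 = 1414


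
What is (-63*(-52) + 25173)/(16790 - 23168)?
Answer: -9483/2126 ≈ -4.4605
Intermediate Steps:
(-63*(-52) + 25173)/(16790 - 23168) = (3276 + 25173)/(-6378) = 28449*(-1/6378) = -9483/2126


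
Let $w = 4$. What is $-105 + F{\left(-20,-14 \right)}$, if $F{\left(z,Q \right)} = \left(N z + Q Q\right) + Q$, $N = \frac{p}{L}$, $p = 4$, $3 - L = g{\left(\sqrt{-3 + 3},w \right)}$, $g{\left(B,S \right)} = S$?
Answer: $157$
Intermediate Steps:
$L = -1$ ($L = 3 - 4 = -1$)
$N = -4$ ($N = \frac{4}{-1} = 4 \left(-1\right) = -4$)
$F{\left(z,Q \right)} = Q + Q^{2} - 4 z$ ($F{\left(z,Q \right)} = \left(- 4 z + Q Q\right) + Q = \left(- 4 z + Q^{2}\right) + Q = \left(Q^{2} - 4 z\right) + Q = Q + Q^{2} - 4 z$)
$-105 + F{\left(-20,-14 \right)} = -105 - \left(-66 - 196\right) = -105 + \left(-14 + 196 + 80\right) = -105 + 262 = 157$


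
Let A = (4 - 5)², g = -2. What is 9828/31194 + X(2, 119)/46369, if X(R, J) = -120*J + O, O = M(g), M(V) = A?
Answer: 571967/80357477 ≈ 0.0071178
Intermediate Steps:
A = 1 (A = (-1)² = 1)
M(V) = 1
O = 1
X(R, J) = 1 - 120*J (X(R, J) = -120*J + 1 = 1 - 120*J)
9828/31194 + X(2, 119)/46369 = 9828/31194 + (1 - 120*119)/46369 = 9828*(1/31194) + (1 - 14280)*(1/46369) = 546/1733 - 14279*1/46369 = 546/1733 - 14279/46369 = 571967/80357477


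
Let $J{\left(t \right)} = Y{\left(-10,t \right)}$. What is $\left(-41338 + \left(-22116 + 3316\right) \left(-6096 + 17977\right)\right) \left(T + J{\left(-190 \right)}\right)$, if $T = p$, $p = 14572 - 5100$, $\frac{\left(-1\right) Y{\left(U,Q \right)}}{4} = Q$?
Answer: $-2285871140016$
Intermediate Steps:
$Y{\left(U,Q \right)} = - 4 Q$
$J{\left(t \right)} = - 4 t$
$p = 9472$
$T = 9472$
$\left(-41338 + \left(-22116 + 3316\right) \left(-6096 + 17977\right)\right) \left(T + J{\left(-190 \right)}\right) = \left(-41338 + \left(-22116 + 3316\right) \left(-6096 + 17977\right)\right) \left(9472 - -760\right) = \left(-41338 - 223362800\right) \left(9472 + 760\right) = \left(-41338 - 223362800\right) 10232 = \left(-223404138\right) 10232 = -2285871140016$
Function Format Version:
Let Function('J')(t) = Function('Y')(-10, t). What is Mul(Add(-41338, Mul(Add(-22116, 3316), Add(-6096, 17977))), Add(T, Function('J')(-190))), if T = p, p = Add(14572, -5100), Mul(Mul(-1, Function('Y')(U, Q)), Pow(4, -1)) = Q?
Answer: -2285871140016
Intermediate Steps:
Function('Y')(U, Q) = Mul(-4, Q)
Function('J')(t) = Mul(-4, t)
p = 9472
T = 9472
Mul(Add(-41338, Mul(Add(-22116, 3316), Add(-6096, 17977))), Add(T, Function('J')(-190))) = Mul(Add(-41338, Mul(Add(-22116, 3316), Add(-6096, 17977))), Add(9472, Mul(-4, -190))) = Mul(Add(-41338, Mul(-18800, 11881)), Add(9472, 760)) = Mul(Add(-41338, -223362800), 10232) = Mul(-223404138, 10232) = -2285871140016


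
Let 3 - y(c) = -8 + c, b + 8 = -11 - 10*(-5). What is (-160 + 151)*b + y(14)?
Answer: -282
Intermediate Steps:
b = 31 (b = -8 + (-11 - 10*(-5)) = -8 + (-11 + 50) = -8 + 39 = 31)
y(c) = 11 - c (y(c) = 3 - (-8 + c) = 3 + (8 - c) = 11 - c)
(-160 + 151)*b + y(14) = (-160 + 151)*31 + (11 - 1*14) = -9*31 + (11 - 14) = -279 - 3 = -282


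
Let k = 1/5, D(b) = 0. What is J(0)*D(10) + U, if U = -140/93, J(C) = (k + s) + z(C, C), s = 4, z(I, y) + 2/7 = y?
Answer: -140/93 ≈ -1.5054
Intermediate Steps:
z(I, y) = -2/7 + y
k = ⅕ ≈ 0.20000
J(C) = 137/35 + C (J(C) = (⅕ + 4) + (-2/7 + C) = 21/5 + (-2/7 + C) = 137/35 + C)
U = -140/93 (U = -140*1/93 = -140/93 ≈ -1.5054)
J(0)*D(10) + U = (137/35 + 0)*0 - 140/93 = (137/35)*0 - 140/93 = 0 - 140/93 = -140/93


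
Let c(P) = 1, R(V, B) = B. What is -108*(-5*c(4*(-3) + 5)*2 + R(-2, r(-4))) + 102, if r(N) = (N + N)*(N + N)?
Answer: -5730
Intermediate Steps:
r(N) = 4*N² (r(N) = (2*N)*(2*N) = 4*N²)
-108*(-5*c(4*(-3) + 5)*2 + R(-2, r(-4))) + 102 = -108*(-5*2 + 4*(-4)²) + 102 = -108*(-5*2 + 4*16) + 102 = -108*(-10 + 64) + 102 = -108*54 + 102 = -5832 + 102 = -5730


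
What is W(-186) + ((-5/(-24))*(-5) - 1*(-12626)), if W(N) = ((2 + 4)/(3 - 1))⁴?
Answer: 304943/24 ≈ 12706.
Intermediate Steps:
W(N) = 81 (W(N) = (6/2)⁴ = (6*(½))⁴ = 3⁴ = 81)
W(-186) + ((-5/(-24))*(-5) - 1*(-12626)) = 81 + ((-5/(-24))*(-5) - 1*(-12626)) = 81 + (-1/24*(-5)*(-5) + 12626) = 81 + ((5/24)*(-5) + 12626) = 81 + (-25/24 + 12626) = 81 + 302999/24 = 304943/24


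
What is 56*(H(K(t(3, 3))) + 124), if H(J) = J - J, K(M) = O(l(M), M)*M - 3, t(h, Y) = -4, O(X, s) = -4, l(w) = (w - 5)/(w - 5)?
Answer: 6944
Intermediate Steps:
l(w) = 1 (l(w) = (-5 + w)/(-5 + w) = 1)
K(M) = -3 - 4*M (K(M) = -4*M - 3 = -3 - 4*M)
H(J) = 0
56*(H(K(t(3, 3))) + 124) = 56*(0 + 124) = 56*124 = 6944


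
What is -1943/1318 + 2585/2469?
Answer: -1390237/3254142 ≈ -0.42722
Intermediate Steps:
-1943/1318 + 2585/2469 = -1390237/3254142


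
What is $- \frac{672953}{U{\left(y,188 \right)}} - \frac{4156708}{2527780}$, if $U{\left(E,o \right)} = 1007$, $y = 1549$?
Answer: $- \frac{426315734824}{636368615} \approx -669.92$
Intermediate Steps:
$- \frac{672953}{U{\left(y,188 \right)}} - \frac{4156708}{2527780} = - \frac{672953}{1007} - \frac{4156708}{2527780} = \left(-672953\right) \frac{1}{1007} - \frac{1039177}{631945} = - \frac{672953}{1007} - \frac{1039177}{631945} = - \frac{426315734824}{636368615}$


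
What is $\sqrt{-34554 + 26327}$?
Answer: $i \sqrt{8227} \approx 90.703 i$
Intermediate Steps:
$\sqrt{-34554 + 26327} = \sqrt{-8227} = i \sqrt{8227}$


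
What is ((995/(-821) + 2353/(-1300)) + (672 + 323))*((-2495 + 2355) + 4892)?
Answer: 96752382012/20525 ≈ 4.7139e+6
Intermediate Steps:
((995/(-821) + 2353/(-1300)) + (672 + 323))*((-2495 + 2355) + 4892) = ((995*(-1/821) + 2353*(-1/1300)) + 995)*(-140 + 4892) = ((-995/821 - 181/100) + 995)*4752 = (-248101/82100 + 995)*4752 = (81441399/82100)*4752 = 96752382012/20525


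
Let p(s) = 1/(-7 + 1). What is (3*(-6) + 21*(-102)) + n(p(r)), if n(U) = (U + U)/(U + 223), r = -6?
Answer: -2887922/1337 ≈ -2160.0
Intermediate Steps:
p(s) = -⅙ (p(s) = 1/(-6) = -⅙)
n(U) = 2*U/(223 + U) (n(U) = (2*U)/(223 + U) = 2*U/(223 + U))
(3*(-6) + 21*(-102)) + n(p(r)) = (3*(-6) + 21*(-102)) + 2*(-⅙)/(223 - ⅙) = (-18 - 2142) + 2*(-⅙)/(1337/6) = -2160 + 2*(-⅙)*(6/1337) = -2160 - 2/1337 = -2887922/1337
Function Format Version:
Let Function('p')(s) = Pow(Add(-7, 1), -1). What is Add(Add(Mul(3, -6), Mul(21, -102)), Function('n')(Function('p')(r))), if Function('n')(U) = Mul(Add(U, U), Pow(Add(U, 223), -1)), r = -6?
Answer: Rational(-2887922, 1337) ≈ -2160.0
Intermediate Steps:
Function('p')(s) = Rational(-1, 6) (Function('p')(s) = Pow(-6, -1) = Rational(-1, 6))
Function('n')(U) = Mul(2, U, Pow(Add(223, U), -1)) (Function('n')(U) = Mul(Mul(2, U), Pow(Add(223, U), -1)) = Mul(2, U, Pow(Add(223, U), -1)))
Add(Add(Mul(3, -6), Mul(21, -102)), Function('n')(Function('p')(r))) = Add(Add(Mul(3, -6), Mul(21, -102)), Mul(2, Rational(-1, 6), Pow(Add(223, Rational(-1, 6)), -1))) = Add(Add(-18, -2142), Mul(2, Rational(-1, 6), Pow(Rational(1337, 6), -1))) = Add(-2160, Mul(2, Rational(-1, 6), Rational(6, 1337))) = Add(-2160, Rational(-2, 1337)) = Rational(-2887922, 1337)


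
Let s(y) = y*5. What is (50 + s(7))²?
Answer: 7225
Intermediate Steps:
s(y) = 5*y
(50 + s(7))² = (50 + 5*7)² = (50 + 35)² = 85² = 7225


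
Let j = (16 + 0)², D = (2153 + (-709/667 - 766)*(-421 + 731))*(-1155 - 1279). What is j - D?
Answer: -382550535854/667 ≈ -5.7354e+8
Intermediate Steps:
D = 382550706606/667 (D = (2153 + (-709*1/667 - 766)*310)*(-2434) = (2153 + (-709/667 - 766)*310)*(-2434) = (2153 - 511631/667*310)*(-2434) = (2153 - 158605610/667)*(-2434) = -157169559/667*(-2434) = 382550706606/667 ≈ 5.7354e+8)
j = 256 (j = 16² = 256)
j - D = 256 - 1*382550706606/667 = 256 - 382550706606/667 = -382550535854/667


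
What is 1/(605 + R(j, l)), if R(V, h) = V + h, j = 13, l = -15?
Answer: 1/603 ≈ 0.0016584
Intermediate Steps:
1/(605 + R(j, l)) = 1/(605 + (13 - 15)) = 1/(605 - 2) = 1/603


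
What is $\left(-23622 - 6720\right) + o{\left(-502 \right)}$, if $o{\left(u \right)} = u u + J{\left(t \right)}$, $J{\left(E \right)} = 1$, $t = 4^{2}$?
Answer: $221663$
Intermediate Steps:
$t = 16$
$o{\left(u \right)} = 1 + u^{2}$ ($o{\left(u \right)} = u u + 1 = u^{2} + 1 = 1 + u^{2}$)
$\left(-23622 - 6720\right) + o{\left(-502 \right)} = \left(-23622 - 6720\right) + \left(1 + \left(-502\right)^{2}\right) = -30342 + \left(1 + 252004\right) = -30342 + 252005 = 221663$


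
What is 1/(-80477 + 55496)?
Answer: -1/24981 ≈ -4.0030e-5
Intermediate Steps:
1/(-80477 + 55496) = 1/(-24981) = -1/24981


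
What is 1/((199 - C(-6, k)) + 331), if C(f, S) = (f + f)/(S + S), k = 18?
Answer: 3/1591 ≈ 0.0018856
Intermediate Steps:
C(f, S) = f/S (C(f, S) = (2*f)/((2*S)) = (2*f)*(1/(2*S)) = f/S)
1/((199 - C(-6, k)) + 331) = 1/((199 - (-6)/18) + 331) = 1/((199 - 1*(-1/3)) + 331) = 1/((199 + 1/3) + 331) = 1/(598/3 + 331) = 1/(1591/3) = 3/1591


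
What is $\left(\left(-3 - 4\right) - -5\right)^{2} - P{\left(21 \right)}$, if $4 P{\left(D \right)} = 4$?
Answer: $3$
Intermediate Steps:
$P{\left(D \right)} = 1$ ($P{\left(D \right)} = \frac{1}{4} \cdot 4 = 1$)
$\left(\left(-3 - 4\right) - -5\right)^{2} - P{\left(21 \right)} = \left(\left(-3 - 4\right) - -5\right)^{2} - 1 = \left(\left(-3 - 4\right) + 5\right)^{2} - 1 = \left(-7 + 5\right)^{2} - 1 = \left(-2\right)^{2} - 1 = 4 - 1 = 3$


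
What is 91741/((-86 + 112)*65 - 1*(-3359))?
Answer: 91741/5049 ≈ 18.170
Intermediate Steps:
91741/((-86 + 112)*65 - 1*(-3359)) = 91741/(26*65 + 3359) = 91741/(1690 + 3359) = 91741/5049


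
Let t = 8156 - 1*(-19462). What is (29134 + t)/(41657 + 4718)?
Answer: 56752/46375 ≈ 1.2238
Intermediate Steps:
t = 27618 (t = 8156 + 19462 = 27618)
(29134 + t)/(41657 + 4718) = (29134 + 27618)/(41657 + 4718) = 56752/46375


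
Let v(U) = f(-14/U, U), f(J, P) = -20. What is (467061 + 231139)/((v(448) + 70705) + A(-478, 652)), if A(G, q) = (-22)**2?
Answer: 698200/71169 ≈ 9.8105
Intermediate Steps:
A(G, q) = 484
v(U) = -20
(467061 + 231139)/((v(448) + 70705) + A(-478, 652)) = (467061 + 231139)/((-20 + 70705) + 484) = 698200/(70685 + 484) = 698200/71169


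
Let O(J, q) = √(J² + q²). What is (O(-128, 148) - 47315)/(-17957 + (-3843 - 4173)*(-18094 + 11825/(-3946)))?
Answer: -93352495/286178852831 + 7892*√2393/286178852831 ≈ -0.00032485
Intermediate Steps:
(O(-128, 148) - 47315)/(-17957 + (-3843 - 4173)*(-18094 + 11825/(-3946))) = (√((-128)² + 148²) - 47315)/(-17957 + (-3843 - 4173)*(-18094 + 11825/(-3946))) = (√(16384 + 21904) - 47315)/(-17957 - 8016*(-18094 + 11825*(-1/3946))) = (√38288 - 47315)/(-17957 - 8016*(-18094 - 11825/3946)) = (4*√2393 - 47315)/(-17957 - 8016*(-71410749/3946)) = (-47315 + 4*√2393)/(-17957 + 286214281992/1973) = (-47315 + 4*√2393)/(286178852831/1973) = (-47315 + 4*√2393)*(1973/286178852831) = -93352495/286178852831 + 7892*√2393/286178852831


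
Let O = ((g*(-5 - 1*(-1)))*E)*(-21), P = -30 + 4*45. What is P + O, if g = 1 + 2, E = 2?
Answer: 654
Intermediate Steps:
g = 3
P = 150 (P = -30 + 180 = 150)
O = 504 (O = ((3*(-5 - 1*(-1)))*2)*(-21) = ((3*(-5 + 1))*2)*(-21) = ((3*(-4))*2)*(-21) = -12*2*(-21) = -24*(-21) = 504)
P + O = 150 + 504 = 654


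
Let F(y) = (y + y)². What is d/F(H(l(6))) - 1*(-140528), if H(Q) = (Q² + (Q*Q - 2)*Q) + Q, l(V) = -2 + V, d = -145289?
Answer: 3246613623/23104 ≈ 1.4052e+5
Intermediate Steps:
H(Q) = Q + Q² + Q*(-2 + Q²) (H(Q) = (Q² + (Q² - 2)*Q) + Q = (Q² + (-2 + Q²)*Q) + Q = (Q² + Q*(-2 + Q²)) + Q = Q + Q² + Q*(-2 + Q²))
F(y) = 4*y² (F(y) = (2*y)² = 4*y²)
d/F(H(l(6))) - 1*(-140528) = -145289*1/(4*(-2 + 6)²*(-1 + (-2 + 6) + (-2 + 6)²)²) - 1*(-140528) = -145289*1/(64*(-1 + 4 + 4²)²) + 140528 = -145289*1/(64*(-1 + 4 + 16)²) + 140528 = -145289/(4*(4*19)²) + 140528 = -145289/(4*76²) + 140528 = -145289/(4*5776) + 140528 = -145289/23104 + 140528 = 3246613623/23104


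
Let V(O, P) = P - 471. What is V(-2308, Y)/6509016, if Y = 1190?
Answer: 719/6509016 ≈ 0.00011046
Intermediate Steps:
V(O, P) = -471 + P
V(-2308, Y)/6509016 = (-471 + 1190)/6509016 = 719*(1/6509016) = 719/6509016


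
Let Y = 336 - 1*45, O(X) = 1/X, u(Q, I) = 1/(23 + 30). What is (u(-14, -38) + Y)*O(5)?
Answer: 15424/265 ≈ 58.204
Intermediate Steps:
u(Q, I) = 1/53
Y = 291 (Y = 336 - 45 = 291)
(u(-14, -38) + Y)*O(5) = (1/53 + 291)/5 = (15424/53)*(1/5) = 15424/265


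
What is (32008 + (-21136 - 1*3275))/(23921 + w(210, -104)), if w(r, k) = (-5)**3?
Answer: 7597/23796 ≈ 0.31926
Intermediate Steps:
w(r, k) = -125
(32008 + (-21136 - 1*3275))/(23921 + w(210, -104)) = (32008 + (-21136 - 1*3275))/(23921 - 125) = (32008 + (-21136 - 3275))/23796 = (32008 - 24411)*(1/23796) = 7597*(1/23796) = 7597/23796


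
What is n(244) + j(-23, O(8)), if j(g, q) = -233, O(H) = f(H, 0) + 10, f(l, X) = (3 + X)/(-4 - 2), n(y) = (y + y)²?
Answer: 237911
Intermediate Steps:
n(y) = 4*y² (n(y) = (2*y)² = 4*y²)
f(l, X) = -½ - X/6 (f(l, X) = (3 + X)/(-6) = (3 + X)*(-⅙) = -½ - X/6)
O(H) = 19/2 (O(H) = (-½ - ⅙*0) + 10 = (-½ + 0) + 10 = -½ + 10 = 19/2)
n(244) + j(-23, O(8)) = 4*244² - 233 = 4*59536 - 233 = 238144 - 233 = 237911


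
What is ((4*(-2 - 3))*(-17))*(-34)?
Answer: -11560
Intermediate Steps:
((4*(-2 - 3))*(-17))*(-34) = ((4*(-5))*(-17))*(-34) = -20*(-17)*(-34) = 340*(-34) = -11560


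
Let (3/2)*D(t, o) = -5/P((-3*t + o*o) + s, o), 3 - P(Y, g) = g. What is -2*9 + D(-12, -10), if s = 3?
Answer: -712/39 ≈ -18.256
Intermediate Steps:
P(Y, g) = 3 - g
D(t, o) = -10/(3*(3 - o)) (D(t, o) = 2*(-5/(3 - o))/3 = -10/(3*(3 - o)))
-2*9 + D(-12, -10) = -2*9 + 10/(3*(-3 - 10)) = -18 + (10/3)/(-13) = -18 + (10/3)*(-1/13) = -18 - 10/39 = -712/39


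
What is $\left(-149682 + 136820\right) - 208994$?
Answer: $-221856$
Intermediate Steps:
$\left(-149682 + 136820\right) - 208994 = -12862 - 208994 = -221856$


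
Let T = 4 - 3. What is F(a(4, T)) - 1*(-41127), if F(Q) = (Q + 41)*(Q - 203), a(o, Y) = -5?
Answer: 33639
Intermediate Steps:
T = 1
F(Q) = (-203 + Q)*(41 + Q) (F(Q) = (41 + Q)*(-203 + Q) = (-203 + Q)*(41 + Q))
F(a(4, T)) - 1*(-41127) = (-8323 + (-5)² - 162*(-5)) - 1*(-41127) = (-8323 + 25 + 810) + 41127 = -7488 + 41127 = 33639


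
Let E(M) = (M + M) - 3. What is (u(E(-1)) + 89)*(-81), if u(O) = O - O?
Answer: -7209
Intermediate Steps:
E(M) = -3 + 2*M (E(M) = 2*M - 3 = -3 + 2*M)
u(O) = 0
(u(E(-1)) + 89)*(-81) = (0 + 89)*(-81) = 89*(-81) = -7209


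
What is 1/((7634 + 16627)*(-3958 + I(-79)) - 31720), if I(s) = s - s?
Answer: -1/96056758 ≈ -1.0411e-8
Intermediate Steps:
I(s) = 0
1/((7634 + 16627)*(-3958 + I(-79)) - 31720) = 1/((7634 + 16627)*(-3958 + 0) - 31720) = 1/(24261*(-3958) - 31720) = 1/(-96025038 - 31720) = 1/(-96056758) = -1/96056758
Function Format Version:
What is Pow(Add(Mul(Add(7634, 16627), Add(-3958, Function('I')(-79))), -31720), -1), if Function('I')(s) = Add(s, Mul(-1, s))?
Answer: Rational(-1, 96056758) ≈ -1.0411e-8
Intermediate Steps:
Function('I')(s) = 0
Pow(Add(Mul(Add(7634, 16627), Add(-3958, Function('I')(-79))), -31720), -1) = Pow(Add(Mul(Add(7634, 16627), Add(-3958, 0)), -31720), -1) = Pow(Add(Mul(24261, -3958), -31720), -1) = Pow(Add(-96025038, -31720), -1) = Pow(-96056758, -1) = Rational(-1, 96056758)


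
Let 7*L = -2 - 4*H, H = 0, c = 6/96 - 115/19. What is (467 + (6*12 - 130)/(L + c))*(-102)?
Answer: -648741318/13355 ≈ -48577.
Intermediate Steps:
c = -1821/304 (c = 6*(1/96) - 115*1/19 = 1/16 - 115/19 = -1821/304 ≈ -5.9901)
L = -2/7 (L = (-2 - 4*0)/7 = (-2 + 0)/7 = (⅐)*(-2) = -2/7 ≈ -0.28571)
(467 + (6*12 - 130)/(L + c))*(-102) = (467 + (6*12 - 130)/(-2/7 - 1821/304))*(-102) = (467 + (72 - 130)/(-13355/2128))*(-102) = (467 - 58*(-2128/13355))*(-102) = (467 + 123424/13355)*(-102) = (6360209/13355)*(-102) = -648741318/13355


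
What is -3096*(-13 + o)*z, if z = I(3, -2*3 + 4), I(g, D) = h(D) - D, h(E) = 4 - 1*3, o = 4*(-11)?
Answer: 529416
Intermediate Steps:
o = -44
h(E) = 1 (h(E) = 4 - 3 = 1)
I(g, D) = 1 - D
z = 3 (z = 1 - (-2*3 + 4) = 1 - (-6 + 4) = 1 - 1*(-2) = 1 + 2 = 3)
-3096*(-13 + o)*z = -3096*(-13 - 44)*3 = -(-176472)*3 = -3096*(-171) = 529416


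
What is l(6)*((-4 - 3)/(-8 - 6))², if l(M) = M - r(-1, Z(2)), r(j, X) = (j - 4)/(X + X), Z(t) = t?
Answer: 29/16 ≈ 1.8125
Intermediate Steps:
r(j, X) = (-4 + j)/(2*X) (r(j, X) = (-4 + j)/((2*X)) = (-4 + j)*(1/(2*X)) = (-4 + j)/(2*X))
l(M) = 5/4 + M (l(M) = M - (-4 - 1)/(2*2) = M - (-5)/(2*2) = M - 1*(-5/4) = M + 5/4 = 5/4 + M)
l(6)*((-4 - 3)/(-8 - 6))² = (5/4 + 6)*((-4 - 3)/(-8 - 6))² = 29*(-7/(-14))²/4 = 29*(-7*(-1/14))²/4 = 29*(½)²/4 = (29/4)*(¼) = 29/16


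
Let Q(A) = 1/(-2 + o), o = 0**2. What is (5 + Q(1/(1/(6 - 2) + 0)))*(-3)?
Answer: -27/2 ≈ -13.500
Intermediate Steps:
o = 0
Q(A) = -1/2 (Q(A) = 1/(-2 + 0) = 1/(-2) = -1/2)
(5 + Q(1/(1/(6 - 2) + 0)))*(-3) = (5 - 1/2)*(-3) = (9/2)*(-3) = -27/2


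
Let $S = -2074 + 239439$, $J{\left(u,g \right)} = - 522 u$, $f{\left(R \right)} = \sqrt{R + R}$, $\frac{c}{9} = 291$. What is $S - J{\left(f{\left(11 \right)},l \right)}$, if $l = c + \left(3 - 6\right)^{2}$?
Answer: $237365 + 522 \sqrt{22} \approx 2.3981 \cdot 10^{5}$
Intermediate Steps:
$c = 2619$ ($c = 9 \cdot 291 = 2619$)
$f{\left(R \right)} = \sqrt{2} \sqrt{R}$ ($f{\left(R \right)} = \sqrt{2 R} = \sqrt{2} \sqrt{R}$)
$l = 2628$ ($l = 2619 + \left(3 - 6\right)^{2} = 2619 + \left(-3\right)^{2} = 2619 + 9 = 2628$)
$S = 237365$
$S - J{\left(f{\left(11 \right)},l \right)} = 237365 - - 522 \sqrt{2} \sqrt{11} = 237365 - - 522 \sqrt{22} = 237365 + 522 \sqrt{22}$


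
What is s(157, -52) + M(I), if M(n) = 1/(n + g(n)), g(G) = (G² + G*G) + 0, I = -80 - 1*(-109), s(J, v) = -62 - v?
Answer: -17109/1711 ≈ -9.9994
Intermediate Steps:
I = 29 (I = -80 + 109 = 29)
g(G) = 2*G² (g(G) = (G² + G²) + 0 = 2*G² + 0 = 2*G²)
M(n) = 1/(n + 2*n²)
s(157, -52) + M(I) = (-62 - 1*(-52)) + 1/(29*(1 + 2*29)) = (-62 + 52) + 1/(29*(1 + 58)) = -10 + (1/29)/59 = -10 + (1/29)*(1/59) = -10 + 1/1711 = -17109/1711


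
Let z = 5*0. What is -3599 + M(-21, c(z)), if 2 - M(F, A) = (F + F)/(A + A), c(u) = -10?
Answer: -35991/10 ≈ -3599.1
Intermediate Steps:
z = 0
M(F, A) = 2 - F/A (M(F, A) = 2 - (F + F)/(A + A) = 2 - 2*F/(2*A) = 2 - 2*F*1/(2*A) = 2 - F/A)
-3599 + M(-21, c(z)) = -3599 + (2 - 1*(-21)/(-10)) = -3599 + (2 - 1*(-21)*(-1/10)) = -3599 + (2 - 21/10) = -3599 - 1/10 = -35991/10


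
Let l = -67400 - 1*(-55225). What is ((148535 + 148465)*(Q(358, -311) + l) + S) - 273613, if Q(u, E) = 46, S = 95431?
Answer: -3602491182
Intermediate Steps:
l = -12175 (l = -67400 + 55225 = -12175)
((148535 + 148465)*(Q(358, -311) + l) + S) - 273613 = ((148535 + 148465)*(46 - 12175) + 95431) - 273613 = (297000*(-12129) + 95431) - 273613 = (-3602313000 + 95431) - 273613 = -3602217569 - 273613 = -3602491182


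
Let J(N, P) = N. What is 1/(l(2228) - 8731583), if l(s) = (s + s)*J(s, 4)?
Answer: 1/1196385 ≈ 8.3585e-7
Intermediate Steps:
l(s) = 2*s² (l(s) = (s + s)*s = (2*s)*s = 2*s²)
1/(l(2228) - 8731583) = 1/(2*2228² - 8731583) = 1/(2*4963984 - 8731583) = 1/(9927968 - 8731583) = 1/1196385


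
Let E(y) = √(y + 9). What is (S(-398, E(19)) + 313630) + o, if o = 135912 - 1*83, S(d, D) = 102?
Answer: 449561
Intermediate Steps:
E(y) = √(9 + y)
o = 135829 (o = 135912 - 83 = 135829)
(S(-398, E(19)) + 313630) + o = (102 + 313630) + 135829 = 313732 + 135829 = 449561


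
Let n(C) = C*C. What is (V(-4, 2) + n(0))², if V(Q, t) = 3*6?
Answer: 324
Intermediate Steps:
n(C) = C²
V(Q, t) = 18
(V(-4, 2) + n(0))² = (18 + 0²)² = (18 + 0)² = 18² = 324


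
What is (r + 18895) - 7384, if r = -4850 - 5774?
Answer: 887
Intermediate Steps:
r = -10624
(r + 18895) - 7384 = (-10624 + 18895) - 7384 = 8271 - 7384 = 887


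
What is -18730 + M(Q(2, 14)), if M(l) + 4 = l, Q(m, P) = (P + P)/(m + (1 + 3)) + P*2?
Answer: -56104/3 ≈ -18701.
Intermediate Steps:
Q(m, P) = 2*P + 2*P/(4 + m) (Q(m, P) = (2*P)/(m + 4) + 2*P = (2*P)/(4 + m) + 2*P = 2*P/(4 + m) + 2*P = 2*P + 2*P/(4 + m))
M(l) = -4 + l
-18730 + M(Q(2, 14)) = -18730 + (-4 + 2*14*(5 + 2)/(4 + 2)) = -18730 + (-4 + 2*14*7/6) = -18730 + (-4 + 2*14*(1/6)*7) = -18730 + (-4 + 98/3) = -18730 + 86/3 = -56104/3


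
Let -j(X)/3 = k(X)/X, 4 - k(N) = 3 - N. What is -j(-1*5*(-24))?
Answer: 121/40 ≈ 3.0250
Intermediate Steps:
k(N) = 1 + N (k(N) = 4 - (3 - N) = 4 + (-3 + N) = 1 + N)
j(X) = -3*(1 + X)/X
-j(-1*5*(-24)) = -(-3 - 3/(-1*5*(-24))) = -(-3 - 3/((-5*(-24)))) = -(-3 - 3/120) = -(-3 - 3*1/120) = -(-3 - 1/40) = -1*(-121/40) = 121/40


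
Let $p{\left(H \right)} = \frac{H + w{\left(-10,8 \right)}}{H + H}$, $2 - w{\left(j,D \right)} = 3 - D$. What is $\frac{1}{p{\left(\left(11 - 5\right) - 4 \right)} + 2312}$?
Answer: $\frac{4}{9257} \approx 0.00043211$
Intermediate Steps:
$w{\left(j,D \right)} = -1 + D$ ($w{\left(j,D \right)} = 2 - \left(3 - D\right) = 2 + \left(-3 + D\right) = -1 + D$)
$p{\left(H \right)} = \frac{7 + H}{2 H}$ ($p{\left(H \right)} = \frac{H + \left(-1 + 8\right)}{H + H} = \frac{H + 7}{2 H} = \left(7 + H\right) \frac{1}{2 H} = \frac{7 + H}{2 H}$)
$\frac{1}{p{\left(\left(11 - 5\right) - 4 \right)} + 2312} = \frac{1}{\frac{7 + \left(\left(11 - 5\right) - 4\right)}{2 \left(\left(11 - 5\right) - 4\right)} + 2312} = \frac{1}{\frac{7 + \left(6 - 4\right)}{2 \left(6 - 4\right)} + 2312} = \frac{1}{\frac{7 + 2}{2 \cdot 2} + 2312} = \frac{1}{\frac{1}{2} \cdot \frac{1}{2} \cdot 9 + 2312} = \frac{1}{\frac{9}{4} + 2312} = \frac{1}{\frac{9257}{4}} = \frac{4}{9257}$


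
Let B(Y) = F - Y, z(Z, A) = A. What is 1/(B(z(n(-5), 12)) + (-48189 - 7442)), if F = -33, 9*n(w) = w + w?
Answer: -1/55676 ≈ -1.7961e-5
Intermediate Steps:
n(w) = 2*w/9 (n(w) = (w + w)/9 = (2*w)/9 = 2*w/9)
B(Y) = -33 - Y
1/(B(z(n(-5), 12)) + (-48189 - 7442)) = 1/((-33 - 1*12) + (-48189 - 7442)) = 1/((-33 - 12) - 55631) = 1/(-45 - 55631) = 1/(-55676) = -1/55676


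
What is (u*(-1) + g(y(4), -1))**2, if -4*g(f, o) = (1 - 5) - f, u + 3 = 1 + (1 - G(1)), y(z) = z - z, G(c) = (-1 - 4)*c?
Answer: 9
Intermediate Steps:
G(c) = -5*c
y(z) = 0
u = 4 (u = -3 + (1 + (1 - (-5))) = -3 + (1 + (1 - 1*(-5))) = -3 + (1 + (1 + 5)) = -3 + (1 + 6) = -3 + 7 = 4)
g(f, o) = 1 + f/4 (g(f, o) = -((1 - 5) - f)/4 = -(-4 - f)/4 = 1 + f/4)
(u*(-1) + g(y(4), -1))**2 = (4*(-1) + (1 + (1/4)*0))**2 = (-4 + (1 + 0))**2 = (-4 + 1)**2 = (-3)**2 = 9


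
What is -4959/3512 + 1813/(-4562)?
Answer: -14495107/8010872 ≈ -1.8094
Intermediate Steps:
-4959/3512 + 1813/(-4562) = -4959*1/3512 + 1813*(-1/4562) = -4959/3512 - 1813/4562 = -14495107/8010872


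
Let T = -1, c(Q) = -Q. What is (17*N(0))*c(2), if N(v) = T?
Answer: 34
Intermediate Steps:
N(v) = -1
(17*N(0))*c(2) = (17*(-1))*(-1*2) = -17*(-2) = 34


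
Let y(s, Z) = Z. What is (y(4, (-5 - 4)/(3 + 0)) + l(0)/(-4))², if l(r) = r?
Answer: 9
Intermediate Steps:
(y(4, (-5 - 4)/(3 + 0)) + l(0)/(-4))² = ((-5 - 4)/(3 + 0) + 0/(-4))² = (-9/3 + 0*(-¼))² = (-9*⅓ + 0)² = (-3 + 0)² = (-3)² = 9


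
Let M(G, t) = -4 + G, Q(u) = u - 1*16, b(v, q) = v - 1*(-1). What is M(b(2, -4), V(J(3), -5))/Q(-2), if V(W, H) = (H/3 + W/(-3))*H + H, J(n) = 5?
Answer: 1/18 ≈ 0.055556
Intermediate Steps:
b(v, q) = 1 + v (b(v, q) = v + 1 = 1 + v)
Q(u) = -16 + u (Q(u) = u - 16 = -16 + u)
V(W, H) = H + H*(-W/3 + H/3) (V(W, H) = (H*(1/3) + W*(-1/3))*H + H = (H/3 - W/3)*H + H = (-W/3 + H/3)*H + H = H*(-W/3 + H/3) + H = H + H*(-W/3 + H/3))
M(b(2, -4), V(J(3), -5))/Q(-2) = (-4 + (1 + 2))/(-16 - 2) = (-4 + 3)/(-18) = -1*(-1/18) = 1/18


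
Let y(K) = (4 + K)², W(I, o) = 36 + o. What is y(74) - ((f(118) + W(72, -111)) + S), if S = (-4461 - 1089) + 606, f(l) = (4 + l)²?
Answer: -3781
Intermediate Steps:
S = -4944 (S = -5550 + 606 = -4944)
y(74) - ((f(118) + W(72, -111)) + S) = (4 + 74)² - (((4 + 118)² + (36 - 111)) - 4944) = 78² - ((122² - 75) - 4944) = 6084 - ((14884 - 75) - 4944) = 6084 - (14809 - 4944) = 6084 - 1*9865 = 6084 - 9865 = -3781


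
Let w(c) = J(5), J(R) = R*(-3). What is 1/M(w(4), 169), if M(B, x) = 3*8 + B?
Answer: 1/9 ≈ 0.11111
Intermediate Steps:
J(R) = -3*R
w(c) = -15 (w(c) = -3*5 = -15)
M(B, x) = 24 + B
1/M(w(4), 169) = 1/(24 - 15) = 1/9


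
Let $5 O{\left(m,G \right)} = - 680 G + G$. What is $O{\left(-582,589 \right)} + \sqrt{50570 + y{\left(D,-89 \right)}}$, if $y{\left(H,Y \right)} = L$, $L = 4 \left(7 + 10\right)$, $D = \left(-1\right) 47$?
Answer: $- \frac{399931}{5} + \sqrt{50638} \approx -79761.0$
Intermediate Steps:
$D = -47$
$L = 68$ ($L = 4 \cdot 17 = 68$)
$y{\left(H,Y \right)} = 68$
$O{\left(m,G \right)} = - \frac{679 G}{5}$ ($O{\left(m,G \right)} = \frac{- 680 G + G}{5} = \frac{\left(-679\right) G}{5} = - \frac{679 G}{5}$)
$O{\left(-582,589 \right)} + \sqrt{50570 + y{\left(D,-89 \right)}} = \left(- \frac{679}{5}\right) 589 + \sqrt{50570 + 68} = - \frac{399931}{5} + \sqrt{50638}$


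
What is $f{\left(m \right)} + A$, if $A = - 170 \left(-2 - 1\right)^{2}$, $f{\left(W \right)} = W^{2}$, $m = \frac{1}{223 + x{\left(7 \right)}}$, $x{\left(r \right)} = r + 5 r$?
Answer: $- \frac{107444249}{70225} \approx -1530.0$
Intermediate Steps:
$x{\left(r \right)} = 6 r$
$m = \frac{1}{265}$ ($m = \frac{1}{223 + 6 \cdot 7} = \frac{1}{223 + 42} = \frac{1}{265} \approx 0.0037736$)
$A = -1530$ ($A = - 170 \left(-3\right)^{2} = \left(-170\right) 9 = -1530$)
$f{\left(m \right)} + A = \left(\frac{1}{265}\right)^{2} - 1530 = \frac{1}{70225} - 1530 = - \frac{107444249}{70225}$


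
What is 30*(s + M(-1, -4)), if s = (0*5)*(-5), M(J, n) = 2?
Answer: 60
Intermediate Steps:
s = 0 (s = 0*(-5) = 0)
30*(s + M(-1, -4)) = 30*(0 + 2) = 30*2 = 60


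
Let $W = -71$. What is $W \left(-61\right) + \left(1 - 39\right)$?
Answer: $4293$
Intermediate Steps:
$W \left(-61\right) + \left(1 - 39\right) = \left(-71\right) \left(-61\right) + \left(1 - 39\right) = 4331 + \left(1 - 39\right) = 4331 - 38 = 4293$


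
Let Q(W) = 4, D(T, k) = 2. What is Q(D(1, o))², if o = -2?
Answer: 16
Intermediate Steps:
Q(D(1, o))² = 4² = 16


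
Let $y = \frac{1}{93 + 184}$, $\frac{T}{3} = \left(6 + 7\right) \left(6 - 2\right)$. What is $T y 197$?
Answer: $\frac{30732}{277} \approx 110.95$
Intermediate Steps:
$T = 156$ ($T = 3 \left(6 + 7\right) \left(6 - 2\right) = 3 \cdot 13 \left(6 - 2\right) = 3 \cdot 13 \cdot 4 = 3 \cdot 52 = 156$)
$y = \frac{1}{277} \approx 0.0036101$
$T y 197 = 156 \cdot \frac{1}{277} \cdot 197 = \frac{156}{277} \cdot 197 = \frac{30732}{277}$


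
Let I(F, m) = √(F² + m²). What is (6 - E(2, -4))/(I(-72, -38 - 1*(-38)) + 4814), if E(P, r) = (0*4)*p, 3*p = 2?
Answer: 3/2443 ≈ 0.0012280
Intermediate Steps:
p = ⅔ (p = (⅓)*2 = ⅔ ≈ 0.66667)
E(P, r) = 0 (E(P, r) = (0*4)*(⅔) = 0*(⅔) = 0)
(6 - E(2, -4))/(I(-72, -38 - 1*(-38)) + 4814) = (6 - 1*0)/(√((-72)² + (-38 - 1*(-38))²) + 4814) = (6 + 0)/(√(5184 + (-38 + 38)²) + 4814) = 6/(√(5184 + 0²) + 4814) = 6/(√(5184 + 0) + 4814) = 6/(√5184 + 4814) = 6/(72 + 4814) = 6/4886 = 6*(1/4886) = 3/2443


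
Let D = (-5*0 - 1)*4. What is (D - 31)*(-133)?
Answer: 4655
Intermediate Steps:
D = -4 (D = (0 - 1)*4 = -1*4 = -4)
(D - 31)*(-133) = (-4 - 31)*(-133) = -35*(-133) = 4655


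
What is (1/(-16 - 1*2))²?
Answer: 1/324 ≈ 0.0030864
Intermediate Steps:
(1/(-16 - 1*2))² = (1/(-16 - 2))² = (1/(-18))² = (-1/18)² = 1/324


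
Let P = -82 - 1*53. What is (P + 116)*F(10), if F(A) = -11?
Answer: 209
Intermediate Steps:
P = -135 (P = -82 - 53 = -135)
(P + 116)*F(10) = (-135 + 116)*(-11) = -19*(-11) = 209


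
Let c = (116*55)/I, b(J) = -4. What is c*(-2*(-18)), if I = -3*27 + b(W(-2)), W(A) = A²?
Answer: -45936/17 ≈ -2702.1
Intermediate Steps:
I = -85 (I = -3*27 - 4 = -81 - 4 = -85)
c = -1276/17 (c = (116*55)/(-85) = 6380*(-1/85) = -1276/17 ≈ -75.059)
c*(-2*(-18)) = -(-2552)*(-18)/17 = -1276/17*36 = -45936/17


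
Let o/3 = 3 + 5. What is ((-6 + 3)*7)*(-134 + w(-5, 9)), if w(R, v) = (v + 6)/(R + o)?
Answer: 53151/19 ≈ 2797.4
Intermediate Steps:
o = 24 (o = 3*(3 + 5) = 3*8 = 24)
w(R, v) = (6 + v)/(24 + R) (w(R, v) = (v + 6)/(R + 24) = (6 + v)/(24 + R))
((-6 + 3)*7)*(-134 + w(-5, 9)) = ((-6 + 3)*7)*(-134 + (6 + 9)/(24 - 5)) = (-3*7)*(-134 + 15/19) = -21*(-134 + (1/19)*15) = -21*(-134 + 15/19) = -21*(-2531/19) = 53151/19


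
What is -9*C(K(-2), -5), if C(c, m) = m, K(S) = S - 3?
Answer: 45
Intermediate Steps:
K(S) = -3 + S
-9*C(K(-2), -5) = -9*(-5) = 45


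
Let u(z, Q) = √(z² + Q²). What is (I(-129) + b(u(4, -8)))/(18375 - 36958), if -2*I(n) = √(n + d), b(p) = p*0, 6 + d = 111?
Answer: I*√6/18583 ≈ 0.00013181*I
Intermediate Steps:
d = 105 (d = -6 + 111 = 105)
u(z, Q) = √(Q² + z²)
b(p) = 0
I(n) = -√(105 + n)/2 (I(n) = -√(n + 105)/2 = -√(105 + n)/2)
(I(-129) + b(u(4, -8)))/(18375 - 36958) = (-√(105 - 129)/2 + 0)/(18375 - 36958) = (-I*√6 + 0)/(-18583) = (-I*√6 + 0)*(-1/18583) = -I*√6*(-1/18583) = I*√6/18583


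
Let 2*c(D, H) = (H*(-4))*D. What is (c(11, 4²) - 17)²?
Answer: 136161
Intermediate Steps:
c(D, H) = -2*D*H (c(D, H) = ((H*(-4))*D)/2 = ((-4*H)*D)/2 = (-4*D*H)/2 = -2*D*H)
(c(11, 4²) - 17)² = (-2*11*4² - 17)² = (-2*11*16 - 17)² = (-352 - 17)² = (-369)² = 136161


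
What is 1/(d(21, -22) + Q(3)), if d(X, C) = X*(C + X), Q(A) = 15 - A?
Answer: -1/9 ≈ -0.11111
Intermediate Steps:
1/(d(21, -22) + Q(3)) = 1/(21*(-22 + 21) + (15 - 1*3)) = 1/(21*(-1) + (15 - 3)) = 1/(-21 + 12) = 1/(-9) = -1/9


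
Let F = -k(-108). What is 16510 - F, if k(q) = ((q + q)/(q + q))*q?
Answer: 16402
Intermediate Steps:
k(q) = q (k(q) = ((2*q)/((2*q)))*q = ((2*q)*(1/(2*q)))*q = 1*q = q)
F = 108 (F = -1*(-108) = 108)
16510 - F = 16510 - 1*108 = 16510 - 108 = 16402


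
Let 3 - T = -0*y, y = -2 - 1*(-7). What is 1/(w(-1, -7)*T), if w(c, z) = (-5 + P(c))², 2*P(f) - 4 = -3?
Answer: 4/243 ≈ 0.016461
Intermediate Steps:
P(f) = ½ (P(f) = 2 + (½)*(-3) = 2 - 3/2 = ½)
w(c, z) = 81/4 (w(c, z) = (-5 + ½)² = (-9/2)² = 81/4)
y = 5 (y = -2 + 7 = 5)
T = 3 (T = 3 - (-1)*0*5 = 3 - (-1)*0 = 3 - 1*0 = 3 + 0 = 3)
1/(w(-1, -7)*T) = 1/((81/4)*3) = 1/(243/4) = 4/243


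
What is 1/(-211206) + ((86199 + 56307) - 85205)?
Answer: 12102315005/211206 ≈ 57301.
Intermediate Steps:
1/(-211206) + ((86199 + 56307) - 85205) = -1/211206 + (142506 - 85205) = -1/211206 + 57301 = 12102315005/211206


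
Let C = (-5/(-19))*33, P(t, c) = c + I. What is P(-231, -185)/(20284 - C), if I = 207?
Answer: 38/35021 ≈ 0.0010851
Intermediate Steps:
P(t, c) = 207 + c (P(t, c) = c + 207 = 207 + c)
C = 165/19 (C = -1/19*(-5)*33 = (5/19)*33 = 165/19 ≈ 8.6842)
P(-231, -185)/(20284 - C) = (207 - 185)/(20284 - 1*165/19) = 22/(20284 - 165/19) = 22/(385231/19) = 22*(19/385231) = 38/35021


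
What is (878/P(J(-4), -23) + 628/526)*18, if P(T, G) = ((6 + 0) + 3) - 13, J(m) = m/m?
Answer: -1033461/263 ≈ -3929.5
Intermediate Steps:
J(m) = 1
P(T, G) = -4 (P(T, G) = (6 + 3) - 13 = 9 - 13 = -4)
(878/P(J(-4), -23) + 628/526)*18 = (878/(-4) + 628/526)*18 = (878*(-1/4) + 628*(1/526))*18 = (-439/2 + 314/263)*18 = -114829/526*18 = -1033461/263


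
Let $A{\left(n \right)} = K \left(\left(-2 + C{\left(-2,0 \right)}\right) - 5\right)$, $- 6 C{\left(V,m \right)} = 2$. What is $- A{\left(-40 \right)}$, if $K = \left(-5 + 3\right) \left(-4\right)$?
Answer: $\frac{176}{3} \approx 58.667$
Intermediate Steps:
$C{\left(V,m \right)} = - \frac{1}{3}$ ($C{\left(V,m \right)} = \left(- \frac{1}{6}\right) 2 = - \frac{1}{3}$)
$K = 8$ ($K = \left(-2\right) \left(-4\right) = 8$)
$A{\left(n \right)} = - \frac{176}{3}$ ($A{\left(n \right)} = 8 \left(\left(-2 - \frac{1}{3}\right) - 5\right) = 8 \left(- \frac{7}{3} - 5\right) = 8 \left(- \frac{22}{3}\right) = - \frac{176}{3}$)
$- A{\left(-40 \right)} = \left(-1\right) \left(- \frac{176}{3}\right) = \frac{176}{3}$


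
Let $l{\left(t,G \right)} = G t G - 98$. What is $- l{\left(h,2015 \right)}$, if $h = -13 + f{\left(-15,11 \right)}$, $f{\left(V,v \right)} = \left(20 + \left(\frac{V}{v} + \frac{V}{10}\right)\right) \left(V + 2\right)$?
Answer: $\frac{21060389231}{22} \approx 9.5729 \cdot 10^{8}$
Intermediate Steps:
$f{\left(V,v \right)} = \left(2 + V\right) \left(20 + \frac{V}{10} + \frac{V}{v}\right)$ ($f{\left(V,v \right)} = \left(20 + \left(\frac{V}{v} + V \frac{1}{10}\right)\right) \left(2 + V\right) = \left(20 + \left(\frac{V}{v} + \frac{V}{10}\right)\right) \left(2 + V\right) = \left(20 + \left(\frac{V}{10} + \frac{V}{v}\right)\right) \left(2 + V\right) = \left(20 + \frac{V}{10} + \frac{V}{v}\right) \left(2 + V\right) = \left(2 + V\right) \left(20 + \frac{V}{10} + \frac{V}{v}\right)$)
$h = - \frac{5187}{22}$ ($h = -13 + \frac{\left(-15\right)^{2} + 2 \left(-15\right) + \frac{1}{10} \cdot 11 \left(400 + \left(-15\right)^{2} + 202 \left(-15\right)\right)}{11} = -13 + \frac{225 - 30 + \frac{1}{10} \cdot 11 \left(400 + 225 - 3030\right)}{11} = -13 + \frac{225 - 30 + \frac{1}{10} \cdot 11 \left(-2405\right)}{11} = -13 + \frac{225 - 30 - \frac{5291}{2}}{11} = -13 + \frac{1}{11} \left(- \frac{4901}{2}\right) = -13 - \frac{4901}{22} = - \frac{5187}{22} \approx -235.77$)
$l{\left(t,G \right)} = -98 + t G^{2}$ ($l{\left(t,G \right)} = t G^{2} - 98 = -98 + t G^{2}$)
$- l{\left(h,2015 \right)} = - (-98 - \frac{5187 \cdot 2015^{2}}{22}) = - (-98 - \frac{21060387075}{22}) = \left(-1\right) \left(- \frac{21060389231}{22}\right) = \frac{21060389231}{22}$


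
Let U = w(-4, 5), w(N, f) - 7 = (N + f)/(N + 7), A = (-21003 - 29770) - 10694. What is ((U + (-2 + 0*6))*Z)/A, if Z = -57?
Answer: 304/61467 ≈ 0.0049457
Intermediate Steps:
A = -61467 (A = -50773 - 10694 = -61467)
w(N, f) = 7 + (N + f)/(7 + N) (w(N, f) = 7 + (N + f)/(N + 7) = 7 + (N + f)/(7 + N))
U = 22/3 (U = (49 + 5 + 8*(-4))/(7 - 4) = (49 + 5 - 32)/3 = (1/3)*22 = 22/3 ≈ 7.3333)
((U + (-2 + 0*6))*Z)/A = ((22/3 + (-2 + 0*6))*(-57))/(-61467) = ((22/3 + (-2 + 0))*(-57))*(-1/61467) = ((22/3 - 2)*(-57))*(-1/61467) = ((16/3)*(-57))*(-1/61467) = -304*(-1/61467) = 304/61467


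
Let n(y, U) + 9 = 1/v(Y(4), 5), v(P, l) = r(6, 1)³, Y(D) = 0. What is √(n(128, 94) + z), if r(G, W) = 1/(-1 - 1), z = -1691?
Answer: 2*I*√427 ≈ 41.328*I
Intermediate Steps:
r(G, W) = -½ (r(G, W) = 1/(-2) = -½)
v(P, l) = -⅛ (v(P, l) = (-½)³ = -⅛)
n(y, U) = -17 (n(y, U) = -9 + 1/(-⅛) = -9 - 8 = -17)
√(n(128, 94) + z) = √(-17 - 1691) = √(-1708) = 2*I*√427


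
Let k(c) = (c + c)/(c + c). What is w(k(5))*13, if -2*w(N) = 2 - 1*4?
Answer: 13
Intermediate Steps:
k(c) = 1 (k(c) = (2*c)/((2*c)) = (2*c)*(1/(2*c)) = 1)
w(N) = 1 (w(N) = -(2 - 1*4)/2 = -(2 - 4)/2 = -1/2*(-2) = 1)
w(k(5))*13 = 1*13 = 13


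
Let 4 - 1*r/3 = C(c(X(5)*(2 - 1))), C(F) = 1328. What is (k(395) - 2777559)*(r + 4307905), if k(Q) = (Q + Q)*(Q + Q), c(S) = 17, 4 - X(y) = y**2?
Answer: -9268343254247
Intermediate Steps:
X(y) = 4 - y**2
r = -3972 (r = 12 - 3*1328 = 12 - 3984 = -3972)
k(Q) = 4*Q**2 (k(Q) = (2*Q)*(2*Q) = 4*Q**2)
(k(395) - 2777559)*(r + 4307905) = (4*395**2 - 2777559)*(-3972 + 4307905) = (4*156025 - 2777559)*4303933 = (624100 - 2777559)*4303933 = -2153459*4303933 = -9268343254247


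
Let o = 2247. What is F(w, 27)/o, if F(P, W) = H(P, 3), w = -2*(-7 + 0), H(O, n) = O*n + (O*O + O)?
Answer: 12/107 ≈ 0.11215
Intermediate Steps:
H(O, n) = O + O² + O*n (H(O, n) = O*n + (O² + O) = O*n + (O + O²) = O + O² + O*n)
w = 14 (w = -2*(-7) = 14)
F(P, W) = P*(4 + P) (F(P, W) = P*(1 + P + 3) = P*(4 + P))
F(w, 27)/o = (14*(4 + 14))/2247 = (14*18)*(1/2247) = 252*(1/2247) = 12/107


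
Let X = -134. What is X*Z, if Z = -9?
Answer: 1206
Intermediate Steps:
X*Z = -134*(-9) = 1206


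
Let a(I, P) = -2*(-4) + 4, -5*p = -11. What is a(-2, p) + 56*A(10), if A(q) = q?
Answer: 572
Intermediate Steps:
p = 11/5 (p = -⅕*(-11) = 11/5 ≈ 2.2000)
a(I, P) = 12 (a(I, P) = 8 + 4 = 12)
a(-2, p) + 56*A(10) = 12 + 56*10 = 12 + 560 = 572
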